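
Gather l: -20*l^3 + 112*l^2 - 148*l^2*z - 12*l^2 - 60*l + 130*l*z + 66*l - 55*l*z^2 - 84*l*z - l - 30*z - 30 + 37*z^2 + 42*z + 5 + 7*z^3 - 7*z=-20*l^3 + l^2*(100 - 148*z) + l*(-55*z^2 + 46*z + 5) + 7*z^3 + 37*z^2 + 5*z - 25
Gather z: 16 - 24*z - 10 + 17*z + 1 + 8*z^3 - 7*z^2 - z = 8*z^3 - 7*z^2 - 8*z + 7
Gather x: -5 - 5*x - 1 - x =-6*x - 6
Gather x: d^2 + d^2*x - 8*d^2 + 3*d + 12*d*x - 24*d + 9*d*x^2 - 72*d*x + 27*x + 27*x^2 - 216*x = -7*d^2 - 21*d + x^2*(9*d + 27) + x*(d^2 - 60*d - 189)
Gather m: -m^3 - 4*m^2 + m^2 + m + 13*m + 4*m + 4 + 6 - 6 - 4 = -m^3 - 3*m^2 + 18*m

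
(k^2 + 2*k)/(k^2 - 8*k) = (k + 2)/(k - 8)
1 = 1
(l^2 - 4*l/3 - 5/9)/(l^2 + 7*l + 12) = (9*l^2 - 12*l - 5)/(9*(l^2 + 7*l + 12))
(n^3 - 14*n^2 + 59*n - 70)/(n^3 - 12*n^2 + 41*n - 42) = (n - 5)/(n - 3)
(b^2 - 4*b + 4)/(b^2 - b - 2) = (b - 2)/(b + 1)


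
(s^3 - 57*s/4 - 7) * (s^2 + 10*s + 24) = s^5 + 10*s^4 + 39*s^3/4 - 299*s^2/2 - 412*s - 168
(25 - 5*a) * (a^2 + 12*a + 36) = -5*a^3 - 35*a^2 + 120*a + 900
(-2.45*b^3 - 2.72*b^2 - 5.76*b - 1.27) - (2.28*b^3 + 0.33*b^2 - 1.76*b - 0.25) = -4.73*b^3 - 3.05*b^2 - 4.0*b - 1.02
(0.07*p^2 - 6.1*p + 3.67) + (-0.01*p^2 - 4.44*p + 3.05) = 0.06*p^2 - 10.54*p + 6.72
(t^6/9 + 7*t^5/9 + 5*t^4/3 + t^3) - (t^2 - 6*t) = t^6/9 + 7*t^5/9 + 5*t^4/3 + t^3 - t^2 + 6*t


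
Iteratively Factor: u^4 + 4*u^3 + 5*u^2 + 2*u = (u + 2)*(u^3 + 2*u^2 + u) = u*(u + 2)*(u^2 + 2*u + 1) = u*(u + 1)*(u + 2)*(u + 1)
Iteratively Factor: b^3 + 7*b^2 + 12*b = (b)*(b^2 + 7*b + 12) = b*(b + 4)*(b + 3)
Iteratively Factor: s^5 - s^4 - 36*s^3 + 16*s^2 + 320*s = (s - 5)*(s^4 + 4*s^3 - 16*s^2 - 64*s) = (s - 5)*(s + 4)*(s^3 - 16*s) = s*(s - 5)*(s + 4)*(s^2 - 16) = s*(s - 5)*(s + 4)^2*(s - 4)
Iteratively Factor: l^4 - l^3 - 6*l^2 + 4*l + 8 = (l - 2)*(l^3 + l^2 - 4*l - 4) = (l - 2)*(l + 2)*(l^2 - l - 2) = (l - 2)^2*(l + 2)*(l + 1)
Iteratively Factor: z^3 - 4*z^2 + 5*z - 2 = (z - 1)*(z^2 - 3*z + 2) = (z - 1)^2*(z - 2)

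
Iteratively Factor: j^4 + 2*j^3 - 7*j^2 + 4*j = (j)*(j^3 + 2*j^2 - 7*j + 4) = j*(j - 1)*(j^2 + 3*j - 4) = j*(j - 1)*(j + 4)*(j - 1)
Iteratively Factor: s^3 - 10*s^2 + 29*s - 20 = (s - 4)*(s^2 - 6*s + 5) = (s - 4)*(s - 1)*(s - 5)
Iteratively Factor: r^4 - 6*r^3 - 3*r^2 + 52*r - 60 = (r + 3)*(r^3 - 9*r^2 + 24*r - 20) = (r - 2)*(r + 3)*(r^2 - 7*r + 10) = (r - 5)*(r - 2)*(r + 3)*(r - 2)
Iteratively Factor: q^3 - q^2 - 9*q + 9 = (q + 3)*(q^2 - 4*q + 3) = (q - 3)*(q + 3)*(q - 1)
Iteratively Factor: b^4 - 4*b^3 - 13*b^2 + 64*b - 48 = (b - 3)*(b^3 - b^2 - 16*b + 16) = (b - 4)*(b - 3)*(b^2 + 3*b - 4) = (b - 4)*(b - 3)*(b + 4)*(b - 1)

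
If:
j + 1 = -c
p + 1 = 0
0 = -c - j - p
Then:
No Solution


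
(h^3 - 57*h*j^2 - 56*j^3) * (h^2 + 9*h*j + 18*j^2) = h^5 + 9*h^4*j - 39*h^3*j^2 - 569*h^2*j^3 - 1530*h*j^4 - 1008*j^5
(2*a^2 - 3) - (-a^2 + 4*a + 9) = 3*a^2 - 4*a - 12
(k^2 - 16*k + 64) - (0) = k^2 - 16*k + 64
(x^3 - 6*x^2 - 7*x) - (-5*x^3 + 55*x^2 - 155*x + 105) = 6*x^3 - 61*x^2 + 148*x - 105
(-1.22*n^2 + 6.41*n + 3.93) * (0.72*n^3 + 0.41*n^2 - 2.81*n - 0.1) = -0.8784*n^5 + 4.115*n^4 + 8.8859*n^3 - 16.2788*n^2 - 11.6843*n - 0.393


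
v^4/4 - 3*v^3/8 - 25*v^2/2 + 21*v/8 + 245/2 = (v/4 + 1)*(v - 7)*(v - 7/2)*(v + 5)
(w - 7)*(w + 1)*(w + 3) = w^3 - 3*w^2 - 25*w - 21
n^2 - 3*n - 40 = (n - 8)*(n + 5)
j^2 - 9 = (j - 3)*(j + 3)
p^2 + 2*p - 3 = (p - 1)*(p + 3)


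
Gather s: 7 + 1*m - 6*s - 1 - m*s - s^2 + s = m - s^2 + s*(-m - 5) + 6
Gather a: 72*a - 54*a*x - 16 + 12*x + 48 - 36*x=a*(72 - 54*x) - 24*x + 32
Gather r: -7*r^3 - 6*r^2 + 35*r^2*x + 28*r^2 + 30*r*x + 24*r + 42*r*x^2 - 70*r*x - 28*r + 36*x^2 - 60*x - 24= -7*r^3 + r^2*(35*x + 22) + r*(42*x^2 - 40*x - 4) + 36*x^2 - 60*x - 24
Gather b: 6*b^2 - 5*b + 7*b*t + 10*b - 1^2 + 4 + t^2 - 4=6*b^2 + b*(7*t + 5) + t^2 - 1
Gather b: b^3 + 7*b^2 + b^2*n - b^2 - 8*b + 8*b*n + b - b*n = b^3 + b^2*(n + 6) + b*(7*n - 7)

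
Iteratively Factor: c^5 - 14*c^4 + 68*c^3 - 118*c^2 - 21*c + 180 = (c - 4)*(c^4 - 10*c^3 + 28*c^2 - 6*c - 45) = (c - 4)*(c - 3)*(c^3 - 7*c^2 + 7*c + 15) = (c - 4)*(c - 3)^2*(c^2 - 4*c - 5) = (c - 5)*(c - 4)*(c - 3)^2*(c + 1)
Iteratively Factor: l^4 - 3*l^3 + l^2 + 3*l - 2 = (l - 2)*(l^3 - l^2 - l + 1) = (l - 2)*(l + 1)*(l^2 - 2*l + 1) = (l - 2)*(l - 1)*(l + 1)*(l - 1)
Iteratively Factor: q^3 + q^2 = (q)*(q^2 + q) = q^2*(q + 1)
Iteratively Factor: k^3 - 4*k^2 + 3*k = (k)*(k^2 - 4*k + 3) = k*(k - 3)*(k - 1)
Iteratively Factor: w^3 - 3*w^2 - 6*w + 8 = (w - 1)*(w^2 - 2*w - 8) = (w - 4)*(w - 1)*(w + 2)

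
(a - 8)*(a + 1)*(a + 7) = a^3 - 57*a - 56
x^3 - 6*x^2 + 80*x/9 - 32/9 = (x - 4)*(x - 4/3)*(x - 2/3)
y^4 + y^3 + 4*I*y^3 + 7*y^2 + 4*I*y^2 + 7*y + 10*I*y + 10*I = (y + 1)*(y - 2*I)*(y + I)*(y + 5*I)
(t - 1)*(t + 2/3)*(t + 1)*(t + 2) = t^4 + 8*t^3/3 + t^2/3 - 8*t/3 - 4/3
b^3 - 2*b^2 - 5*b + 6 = (b - 3)*(b - 1)*(b + 2)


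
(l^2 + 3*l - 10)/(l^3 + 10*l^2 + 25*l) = (l - 2)/(l*(l + 5))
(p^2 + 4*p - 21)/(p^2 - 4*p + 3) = (p + 7)/(p - 1)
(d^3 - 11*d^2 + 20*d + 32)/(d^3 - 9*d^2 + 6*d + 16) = (d - 4)/(d - 2)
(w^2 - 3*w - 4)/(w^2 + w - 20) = (w + 1)/(w + 5)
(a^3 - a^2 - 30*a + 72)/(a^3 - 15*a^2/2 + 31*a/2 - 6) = 2*(a + 6)/(2*a - 1)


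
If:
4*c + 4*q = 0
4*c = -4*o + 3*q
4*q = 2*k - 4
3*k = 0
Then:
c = 1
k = 0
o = -7/4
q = -1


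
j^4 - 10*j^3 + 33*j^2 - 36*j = j*(j - 4)*(j - 3)^2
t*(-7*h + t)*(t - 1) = -7*h*t^2 + 7*h*t + t^3 - t^2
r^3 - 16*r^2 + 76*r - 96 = (r - 8)*(r - 6)*(r - 2)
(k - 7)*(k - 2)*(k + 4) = k^3 - 5*k^2 - 22*k + 56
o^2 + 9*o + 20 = (o + 4)*(o + 5)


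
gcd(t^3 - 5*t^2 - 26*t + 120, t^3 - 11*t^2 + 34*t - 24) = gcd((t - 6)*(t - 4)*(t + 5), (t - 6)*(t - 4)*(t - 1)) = t^2 - 10*t + 24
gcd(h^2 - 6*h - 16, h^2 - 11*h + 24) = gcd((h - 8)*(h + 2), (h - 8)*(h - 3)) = h - 8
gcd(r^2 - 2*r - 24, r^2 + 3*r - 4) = r + 4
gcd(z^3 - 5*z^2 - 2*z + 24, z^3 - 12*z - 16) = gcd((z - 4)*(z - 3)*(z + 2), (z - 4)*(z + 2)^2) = z^2 - 2*z - 8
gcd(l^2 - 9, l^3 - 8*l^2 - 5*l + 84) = l + 3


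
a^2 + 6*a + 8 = (a + 2)*(a + 4)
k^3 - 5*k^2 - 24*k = k*(k - 8)*(k + 3)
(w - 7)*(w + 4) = w^2 - 3*w - 28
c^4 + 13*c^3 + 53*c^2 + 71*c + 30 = (c + 1)^2*(c + 5)*(c + 6)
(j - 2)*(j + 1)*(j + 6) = j^3 + 5*j^2 - 8*j - 12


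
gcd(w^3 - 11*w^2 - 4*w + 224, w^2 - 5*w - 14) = w - 7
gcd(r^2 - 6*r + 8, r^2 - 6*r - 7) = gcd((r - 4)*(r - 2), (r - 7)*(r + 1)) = 1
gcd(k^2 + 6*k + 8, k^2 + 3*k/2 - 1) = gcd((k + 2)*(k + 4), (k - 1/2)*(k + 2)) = k + 2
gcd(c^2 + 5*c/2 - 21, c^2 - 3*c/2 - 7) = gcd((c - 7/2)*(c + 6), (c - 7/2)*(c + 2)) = c - 7/2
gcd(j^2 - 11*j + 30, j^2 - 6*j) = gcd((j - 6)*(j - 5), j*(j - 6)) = j - 6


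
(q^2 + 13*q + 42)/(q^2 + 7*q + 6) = (q + 7)/(q + 1)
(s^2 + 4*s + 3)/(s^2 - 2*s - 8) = (s^2 + 4*s + 3)/(s^2 - 2*s - 8)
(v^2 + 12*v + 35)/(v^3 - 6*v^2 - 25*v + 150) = (v + 7)/(v^2 - 11*v + 30)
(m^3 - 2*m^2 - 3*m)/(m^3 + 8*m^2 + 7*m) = (m - 3)/(m + 7)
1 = 1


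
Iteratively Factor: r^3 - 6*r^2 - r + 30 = (r + 2)*(r^2 - 8*r + 15) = (r - 5)*(r + 2)*(r - 3)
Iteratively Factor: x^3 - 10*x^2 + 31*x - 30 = (x - 3)*(x^2 - 7*x + 10) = (x - 5)*(x - 3)*(x - 2)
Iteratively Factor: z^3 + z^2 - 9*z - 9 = (z + 1)*(z^2 - 9) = (z - 3)*(z + 1)*(z + 3)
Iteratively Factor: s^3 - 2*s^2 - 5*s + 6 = (s - 3)*(s^2 + s - 2) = (s - 3)*(s - 1)*(s + 2)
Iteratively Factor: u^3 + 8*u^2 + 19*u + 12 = (u + 1)*(u^2 + 7*u + 12) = (u + 1)*(u + 4)*(u + 3)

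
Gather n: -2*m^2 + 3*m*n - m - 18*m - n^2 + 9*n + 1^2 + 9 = -2*m^2 - 19*m - n^2 + n*(3*m + 9) + 10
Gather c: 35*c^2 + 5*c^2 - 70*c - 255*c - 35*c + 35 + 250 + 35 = 40*c^2 - 360*c + 320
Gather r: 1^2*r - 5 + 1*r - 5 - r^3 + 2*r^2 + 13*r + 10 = -r^3 + 2*r^2 + 15*r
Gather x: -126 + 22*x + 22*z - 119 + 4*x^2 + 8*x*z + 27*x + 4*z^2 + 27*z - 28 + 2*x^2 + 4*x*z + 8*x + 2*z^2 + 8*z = 6*x^2 + x*(12*z + 57) + 6*z^2 + 57*z - 273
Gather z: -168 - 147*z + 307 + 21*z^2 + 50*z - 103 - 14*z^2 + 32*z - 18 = 7*z^2 - 65*z + 18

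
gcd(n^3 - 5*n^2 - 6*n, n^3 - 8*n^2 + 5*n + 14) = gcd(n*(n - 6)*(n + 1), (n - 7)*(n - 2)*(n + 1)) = n + 1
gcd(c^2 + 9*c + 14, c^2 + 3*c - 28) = c + 7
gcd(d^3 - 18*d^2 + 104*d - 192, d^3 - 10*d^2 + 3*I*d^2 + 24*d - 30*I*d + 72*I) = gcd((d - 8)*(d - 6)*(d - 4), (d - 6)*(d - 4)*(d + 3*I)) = d^2 - 10*d + 24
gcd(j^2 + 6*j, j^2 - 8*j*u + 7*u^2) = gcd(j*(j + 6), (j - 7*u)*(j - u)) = 1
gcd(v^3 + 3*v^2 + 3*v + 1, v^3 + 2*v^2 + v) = v^2 + 2*v + 1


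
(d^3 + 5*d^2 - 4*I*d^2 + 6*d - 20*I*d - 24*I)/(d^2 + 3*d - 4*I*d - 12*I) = d + 2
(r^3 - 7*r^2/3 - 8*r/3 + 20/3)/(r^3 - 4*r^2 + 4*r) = (r + 5/3)/r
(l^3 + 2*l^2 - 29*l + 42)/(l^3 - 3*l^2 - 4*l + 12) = (l + 7)/(l + 2)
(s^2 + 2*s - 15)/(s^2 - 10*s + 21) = (s + 5)/(s - 7)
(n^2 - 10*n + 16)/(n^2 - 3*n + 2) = (n - 8)/(n - 1)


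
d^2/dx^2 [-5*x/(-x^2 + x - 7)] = 10*(x*(2*x - 1)^2 + (1 - 3*x)*(x^2 - x + 7))/(x^2 - x + 7)^3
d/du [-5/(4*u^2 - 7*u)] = 5*(8*u - 7)/(u^2*(4*u - 7)^2)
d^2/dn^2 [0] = 0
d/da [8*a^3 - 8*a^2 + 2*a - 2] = 24*a^2 - 16*a + 2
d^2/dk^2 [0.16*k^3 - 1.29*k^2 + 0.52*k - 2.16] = 0.96*k - 2.58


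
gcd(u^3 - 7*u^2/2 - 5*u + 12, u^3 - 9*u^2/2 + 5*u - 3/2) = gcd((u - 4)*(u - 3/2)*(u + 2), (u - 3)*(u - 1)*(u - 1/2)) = 1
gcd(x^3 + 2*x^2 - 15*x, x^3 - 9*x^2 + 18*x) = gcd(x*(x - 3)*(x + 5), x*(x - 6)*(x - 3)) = x^2 - 3*x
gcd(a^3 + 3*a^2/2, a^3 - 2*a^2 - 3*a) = a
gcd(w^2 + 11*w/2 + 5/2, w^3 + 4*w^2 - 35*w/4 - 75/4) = w + 5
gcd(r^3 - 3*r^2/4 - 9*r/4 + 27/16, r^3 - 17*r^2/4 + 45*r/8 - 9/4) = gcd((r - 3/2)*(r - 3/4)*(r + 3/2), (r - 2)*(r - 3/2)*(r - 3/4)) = r^2 - 9*r/4 + 9/8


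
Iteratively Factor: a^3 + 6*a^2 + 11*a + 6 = (a + 1)*(a^2 + 5*a + 6) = (a + 1)*(a + 2)*(a + 3)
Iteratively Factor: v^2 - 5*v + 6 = (v - 2)*(v - 3)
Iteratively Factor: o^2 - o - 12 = (o - 4)*(o + 3)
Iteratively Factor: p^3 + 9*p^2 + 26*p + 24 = (p + 3)*(p^2 + 6*p + 8) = (p + 3)*(p + 4)*(p + 2)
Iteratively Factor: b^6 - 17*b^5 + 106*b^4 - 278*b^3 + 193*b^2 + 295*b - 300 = (b - 4)*(b^5 - 13*b^4 + 54*b^3 - 62*b^2 - 55*b + 75) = (b - 4)*(b + 1)*(b^4 - 14*b^3 + 68*b^2 - 130*b + 75) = (b - 4)*(b - 1)*(b + 1)*(b^3 - 13*b^2 + 55*b - 75) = (b - 5)*(b - 4)*(b - 1)*(b + 1)*(b^2 - 8*b + 15) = (b - 5)*(b - 4)*(b - 3)*(b - 1)*(b + 1)*(b - 5)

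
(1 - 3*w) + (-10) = -3*w - 9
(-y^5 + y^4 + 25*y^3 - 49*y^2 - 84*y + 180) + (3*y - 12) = -y^5 + y^4 + 25*y^3 - 49*y^2 - 81*y + 168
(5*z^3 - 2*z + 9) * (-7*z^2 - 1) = -35*z^5 + 9*z^3 - 63*z^2 + 2*z - 9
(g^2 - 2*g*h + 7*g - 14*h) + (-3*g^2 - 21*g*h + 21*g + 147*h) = -2*g^2 - 23*g*h + 28*g + 133*h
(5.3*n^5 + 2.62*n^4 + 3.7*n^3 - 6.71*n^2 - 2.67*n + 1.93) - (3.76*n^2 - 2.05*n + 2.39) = 5.3*n^5 + 2.62*n^4 + 3.7*n^3 - 10.47*n^2 - 0.62*n - 0.46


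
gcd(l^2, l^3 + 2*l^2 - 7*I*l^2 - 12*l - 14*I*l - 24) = 1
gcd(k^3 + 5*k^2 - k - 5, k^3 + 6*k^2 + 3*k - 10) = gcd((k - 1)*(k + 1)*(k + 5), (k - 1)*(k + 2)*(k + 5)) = k^2 + 4*k - 5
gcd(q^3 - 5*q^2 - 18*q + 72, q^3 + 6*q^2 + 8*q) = q + 4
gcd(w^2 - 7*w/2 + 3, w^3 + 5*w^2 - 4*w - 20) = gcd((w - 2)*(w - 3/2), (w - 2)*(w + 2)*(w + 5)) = w - 2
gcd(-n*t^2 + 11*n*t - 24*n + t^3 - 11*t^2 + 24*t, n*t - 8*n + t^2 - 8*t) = t - 8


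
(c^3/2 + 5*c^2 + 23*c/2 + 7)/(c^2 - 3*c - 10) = (c^2 + 8*c + 7)/(2*(c - 5))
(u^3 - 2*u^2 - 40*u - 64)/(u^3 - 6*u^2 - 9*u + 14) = (u^2 - 4*u - 32)/(u^2 - 8*u + 7)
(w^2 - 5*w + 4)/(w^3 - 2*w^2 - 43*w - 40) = (-w^2 + 5*w - 4)/(-w^3 + 2*w^2 + 43*w + 40)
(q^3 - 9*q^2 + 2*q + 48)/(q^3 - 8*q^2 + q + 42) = (q - 8)/(q - 7)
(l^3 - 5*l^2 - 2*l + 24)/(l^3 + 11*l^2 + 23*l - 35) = (l^3 - 5*l^2 - 2*l + 24)/(l^3 + 11*l^2 + 23*l - 35)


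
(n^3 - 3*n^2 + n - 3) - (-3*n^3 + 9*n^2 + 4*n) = 4*n^3 - 12*n^2 - 3*n - 3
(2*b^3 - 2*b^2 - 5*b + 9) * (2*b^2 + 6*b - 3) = 4*b^5 + 8*b^4 - 28*b^3 - 6*b^2 + 69*b - 27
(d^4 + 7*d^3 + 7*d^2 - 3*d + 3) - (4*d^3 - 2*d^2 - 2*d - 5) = d^4 + 3*d^3 + 9*d^2 - d + 8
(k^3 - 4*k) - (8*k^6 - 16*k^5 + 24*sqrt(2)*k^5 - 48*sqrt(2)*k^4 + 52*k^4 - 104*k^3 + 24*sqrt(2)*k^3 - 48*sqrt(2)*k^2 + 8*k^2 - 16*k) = -8*k^6 - 24*sqrt(2)*k^5 + 16*k^5 - 52*k^4 + 48*sqrt(2)*k^4 - 24*sqrt(2)*k^3 + 105*k^3 - 8*k^2 + 48*sqrt(2)*k^2 + 12*k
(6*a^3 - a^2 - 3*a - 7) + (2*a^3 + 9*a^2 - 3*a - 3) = 8*a^3 + 8*a^2 - 6*a - 10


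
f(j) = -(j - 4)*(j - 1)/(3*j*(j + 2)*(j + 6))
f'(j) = (j - 4)*(j - 1)/(3*j*(j + 2)*(j + 6)^2) + (j - 4)*(j - 1)/(3*j*(j + 2)^2*(j + 6)) - (j - 4)/(3*j*(j + 2)*(j + 6)) - (j - 1)/(3*j*(j + 2)*(j + 6)) + (j - 4)*(j - 1)/(3*j^2*(j + 2)*(j + 6))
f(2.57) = 0.01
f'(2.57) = -0.01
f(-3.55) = -0.85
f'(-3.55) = -0.14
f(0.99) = -0.00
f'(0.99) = 0.05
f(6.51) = -0.01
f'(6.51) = -0.00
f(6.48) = -0.01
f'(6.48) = -0.00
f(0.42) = -0.11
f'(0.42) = 0.53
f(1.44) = 0.01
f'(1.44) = 0.01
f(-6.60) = 1.47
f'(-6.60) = 2.67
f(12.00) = -0.00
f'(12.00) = 0.00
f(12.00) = -0.00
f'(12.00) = 0.00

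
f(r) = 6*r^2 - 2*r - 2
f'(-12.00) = -146.00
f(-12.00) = 886.00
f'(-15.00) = -182.00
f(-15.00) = 1378.00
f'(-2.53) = -32.36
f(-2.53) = 41.47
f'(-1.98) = -25.76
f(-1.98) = 25.48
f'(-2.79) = -35.48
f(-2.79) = 50.28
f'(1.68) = 18.16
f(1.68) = 11.57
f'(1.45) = 15.40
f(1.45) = 7.72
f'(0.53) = 4.36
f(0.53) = -1.37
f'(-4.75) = -59.00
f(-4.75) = 142.88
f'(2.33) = 25.96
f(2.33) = 25.91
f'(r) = 12*r - 2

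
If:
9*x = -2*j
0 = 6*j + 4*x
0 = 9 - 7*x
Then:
No Solution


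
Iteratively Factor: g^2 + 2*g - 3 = (g - 1)*(g + 3)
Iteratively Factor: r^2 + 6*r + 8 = (r + 2)*(r + 4)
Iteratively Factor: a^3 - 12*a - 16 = (a + 2)*(a^2 - 2*a - 8) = (a - 4)*(a + 2)*(a + 2)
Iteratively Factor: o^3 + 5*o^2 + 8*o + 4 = (o + 2)*(o^2 + 3*o + 2) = (o + 2)^2*(o + 1)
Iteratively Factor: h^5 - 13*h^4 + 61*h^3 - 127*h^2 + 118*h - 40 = (h - 5)*(h^4 - 8*h^3 + 21*h^2 - 22*h + 8) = (h - 5)*(h - 4)*(h^3 - 4*h^2 + 5*h - 2) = (h - 5)*(h - 4)*(h - 2)*(h^2 - 2*h + 1) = (h - 5)*(h - 4)*(h - 2)*(h - 1)*(h - 1)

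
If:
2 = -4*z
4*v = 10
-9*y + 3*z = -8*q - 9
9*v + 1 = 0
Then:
No Solution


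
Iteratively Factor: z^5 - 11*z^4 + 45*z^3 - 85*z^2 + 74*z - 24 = (z - 3)*(z^4 - 8*z^3 + 21*z^2 - 22*z + 8) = (z - 3)*(z - 1)*(z^3 - 7*z^2 + 14*z - 8) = (z - 4)*(z - 3)*(z - 1)*(z^2 - 3*z + 2) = (z - 4)*(z - 3)*(z - 1)^2*(z - 2)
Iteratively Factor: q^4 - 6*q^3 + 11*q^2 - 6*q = (q - 1)*(q^3 - 5*q^2 + 6*q) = (q - 3)*(q - 1)*(q^2 - 2*q) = q*(q - 3)*(q - 1)*(q - 2)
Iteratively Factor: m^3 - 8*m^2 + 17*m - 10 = (m - 2)*(m^2 - 6*m + 5) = (m - 5)*(m - 2)*(m - 1)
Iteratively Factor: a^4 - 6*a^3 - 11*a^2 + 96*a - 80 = (a - 1)*(a^3 - 5*a^2 - 16*a + 80) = (a - 5)*(a - 1)*(a^2 - 16) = (a - 5)*(a - 4)*(a - 1)*(a + 4)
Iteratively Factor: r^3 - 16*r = (r + 4)*(r^2 - 4*r) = r*(r + 4)*(r - 4)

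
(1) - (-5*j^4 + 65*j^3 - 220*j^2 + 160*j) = 5*j^4 - 65*j^3 + 220*j^2 - 160*j + 1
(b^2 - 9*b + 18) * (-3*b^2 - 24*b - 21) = -3*b^4 + 3*b^3 + 141*b^2 - 243*b - 378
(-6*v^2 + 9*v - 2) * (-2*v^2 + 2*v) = 12*v^4 - 30*v^3 + 22*v^2 - 4*v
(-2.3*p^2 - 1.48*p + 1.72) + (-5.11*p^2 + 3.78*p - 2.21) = -7.41*p^2 + 2.3*p - 0.49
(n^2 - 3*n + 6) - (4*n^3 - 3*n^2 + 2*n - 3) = -4*n^3 + 4*n^2 - 5*n + 9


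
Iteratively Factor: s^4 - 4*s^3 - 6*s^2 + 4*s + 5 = (s - 5)*(s^3 + s^2 - s - 1) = (s - 5)*(s + 1)*(s^2 - 1) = (s - 5)*(s - 1)*(s + 1)*(s + 1)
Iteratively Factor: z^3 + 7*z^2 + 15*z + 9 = (z + 3)*(z^2 + 4*z + 3) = (z + 1)*(z + 3)*(z + 3)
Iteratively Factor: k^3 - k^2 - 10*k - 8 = (k - 4)*(k^2 + 3*k + 2) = (k - 4)*(k + 2)*(k + 1)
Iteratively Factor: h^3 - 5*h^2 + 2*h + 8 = (h + 1)*(h^2 - 6*h + 8) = (h - 4)*(h + 1)*(h - 2)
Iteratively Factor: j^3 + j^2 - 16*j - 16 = (j + 1)*(j^2 - 16) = (j - 4)*(j + 1)*(j + 4)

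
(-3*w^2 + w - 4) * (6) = -18*w^2 + 6*w - 24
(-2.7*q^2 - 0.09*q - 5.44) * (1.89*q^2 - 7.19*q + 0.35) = -5.103*q^4 + 19.2429*q^3 - 10.5795*q^2 + 39.0821*q - 1.904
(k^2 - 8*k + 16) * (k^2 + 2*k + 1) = k^4 - 6*k^3 + k^2 + 24*k + 16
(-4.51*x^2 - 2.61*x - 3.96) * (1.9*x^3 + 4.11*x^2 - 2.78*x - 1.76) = -8.569*x^5 - 23.4951*x^4 - 5.7133*x^3 - 1.0822*x^2 + 15.6024*x + 6.9696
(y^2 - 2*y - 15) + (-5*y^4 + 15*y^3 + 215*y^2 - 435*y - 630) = -5*y^4 + 15*y^3 + 216*y^2 - 437*y - 645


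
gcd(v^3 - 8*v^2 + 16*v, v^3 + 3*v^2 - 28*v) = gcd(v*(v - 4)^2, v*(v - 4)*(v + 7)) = v^2 - 4*v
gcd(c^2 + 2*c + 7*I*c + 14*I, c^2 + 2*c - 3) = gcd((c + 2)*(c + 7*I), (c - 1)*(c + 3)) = 1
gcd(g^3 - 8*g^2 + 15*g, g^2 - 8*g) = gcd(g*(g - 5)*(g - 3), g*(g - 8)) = g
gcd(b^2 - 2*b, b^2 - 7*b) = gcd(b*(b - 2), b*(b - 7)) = b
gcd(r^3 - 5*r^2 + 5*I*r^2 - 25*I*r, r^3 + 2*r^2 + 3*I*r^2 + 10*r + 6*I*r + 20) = r + 5*I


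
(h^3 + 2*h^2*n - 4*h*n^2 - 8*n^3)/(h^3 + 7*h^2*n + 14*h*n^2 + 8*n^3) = (h^2 - 4*n^2)/(h^2 + 5*h*n + 4*n^2)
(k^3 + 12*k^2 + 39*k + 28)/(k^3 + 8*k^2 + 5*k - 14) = (k^2 + 5*k + 4)/(k^2 + k - 2)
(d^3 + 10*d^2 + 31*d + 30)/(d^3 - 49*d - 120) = (d + 2)/(d - 8)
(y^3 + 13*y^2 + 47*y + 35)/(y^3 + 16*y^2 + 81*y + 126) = (y^2 + 6*y + 5)/(y^2 + 9*y + 18)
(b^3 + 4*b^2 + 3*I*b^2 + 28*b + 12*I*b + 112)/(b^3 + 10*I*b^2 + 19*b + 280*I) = (b^2 + 4*b*(1 - I) - 16*I)/(b^2 + 3*I*b + 40)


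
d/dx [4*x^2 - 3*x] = 8*x - 3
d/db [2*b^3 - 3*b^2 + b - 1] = 6*b^2 - 6*b + 1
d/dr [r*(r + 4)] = 2*r + 4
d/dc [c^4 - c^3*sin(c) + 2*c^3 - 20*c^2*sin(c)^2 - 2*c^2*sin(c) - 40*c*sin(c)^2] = -c^3*cos(c) + 4*c^3 - 3*c^2*sin(c) - 20*c^2*sin(2*c) - 2*c^2*cos(c) + 6*c^2 - 40*c*sin(c)^2 - 4*c*sin(c) - 40*c*sin(2*c) - 40*sin(c)^2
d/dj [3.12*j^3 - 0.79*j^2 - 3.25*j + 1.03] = 9.36*j^2 - 1.58*j - 3.25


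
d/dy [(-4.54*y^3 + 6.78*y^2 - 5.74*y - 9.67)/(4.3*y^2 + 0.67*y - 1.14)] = (-19.522*y^4 - 6.0836*y^3 + 44.7514*y^2 + 67.7036*y + 13.0225)/(18.49*y^4 + 5.762*y^3 - 9.3551*y^2 - 1.5276*y + 1.2996)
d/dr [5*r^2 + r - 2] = 10*r + 1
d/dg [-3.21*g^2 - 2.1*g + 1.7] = -6.42*g - 2.1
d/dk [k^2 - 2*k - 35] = 2*k - 2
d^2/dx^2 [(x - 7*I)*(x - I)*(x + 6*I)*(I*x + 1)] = 12*I*x^2 + 18*x + 78*I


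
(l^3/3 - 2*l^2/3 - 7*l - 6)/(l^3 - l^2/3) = (l^3 - 2*l^2 - 21*l - 18)/(l^2*(3*l - 1))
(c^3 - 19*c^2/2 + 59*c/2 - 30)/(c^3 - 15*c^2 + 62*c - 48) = (2*c^3 - 19*c^2 + 59*c - 60)/(2*(c^3 - 15*c^2 + 62*c - 48))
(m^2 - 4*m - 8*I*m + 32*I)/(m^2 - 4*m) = (m - 8*I)/m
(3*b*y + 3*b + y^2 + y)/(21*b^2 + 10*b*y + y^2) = (y + 1)/(7*b + y)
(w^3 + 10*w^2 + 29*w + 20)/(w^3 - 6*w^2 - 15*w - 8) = (w^2 + 9*w + 20)/(w^2 - 7*w - 8)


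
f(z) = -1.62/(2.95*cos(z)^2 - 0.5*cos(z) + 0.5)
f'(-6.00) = -0.31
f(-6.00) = -0.59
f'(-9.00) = -0.34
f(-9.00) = -0.48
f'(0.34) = -0.39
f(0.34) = -0.61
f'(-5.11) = -4.76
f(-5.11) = -2.16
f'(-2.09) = -2.22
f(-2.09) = -1.10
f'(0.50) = -0.67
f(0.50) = -0.69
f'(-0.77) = 1.53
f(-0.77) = -0.98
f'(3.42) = -0.20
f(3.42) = -0.44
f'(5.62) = 1.10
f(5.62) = -0.84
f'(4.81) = 0.53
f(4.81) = -3.38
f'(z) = -1.62*(5.9*sin(z)*cos(z) - 0.5*sin(z))/(2.95*cos(z)^2 - 0.5*cos(z) + 0.5)^2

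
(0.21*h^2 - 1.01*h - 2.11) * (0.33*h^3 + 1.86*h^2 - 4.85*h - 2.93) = 0.0693*h^5 + 0.0573*h^4 - 3.5934*h^3 + 0.3586*h^2 + 13.1928*h + 6.1823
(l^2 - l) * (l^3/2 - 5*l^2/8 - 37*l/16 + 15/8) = l^5/2 - 9*l^4/8 - 27*l^3/16 + 67*l^2/16 - 15*l/8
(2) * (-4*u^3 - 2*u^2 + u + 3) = -8*u^3 - 4*u^2 + 2*u + 6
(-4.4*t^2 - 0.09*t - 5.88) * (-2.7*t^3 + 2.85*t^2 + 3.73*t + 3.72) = 11.88*t^5 - 12.297*t^4 - 0.792500000000001*t^3 - 33.4617*t^2 - 22.2672*t - 21.8736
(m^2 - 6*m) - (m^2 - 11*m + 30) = 5*m - 30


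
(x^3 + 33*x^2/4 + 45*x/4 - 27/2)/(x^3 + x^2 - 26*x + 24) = (4*x^2 + 9*x - 9)/(4*(x^2 - 5*x + 4))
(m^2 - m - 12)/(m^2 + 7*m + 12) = (m - 4)/(m + 4)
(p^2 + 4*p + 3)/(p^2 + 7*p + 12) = (p + 1)/(p + 4)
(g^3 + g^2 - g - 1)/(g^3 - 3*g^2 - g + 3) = (g + 1)/(g - 3)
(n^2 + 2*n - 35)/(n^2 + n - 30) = (n + 7)/(n + 6)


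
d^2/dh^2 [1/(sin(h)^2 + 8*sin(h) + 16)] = 2*(4*sin(h) + cos(2*h) + 2)/(sin(h) + 4)^4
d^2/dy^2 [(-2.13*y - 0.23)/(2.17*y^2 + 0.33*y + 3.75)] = (-(2.13*y + 0.23)*(4.34*y + 0.33)*(8.68*y + 0.66) + (27.7326*y + 2.404)*(2.17*y^2 + 0.33*y + 3.75))/(2.17*y^2 + 0.33*y + 3.75)^3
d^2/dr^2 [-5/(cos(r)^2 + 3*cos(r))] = 5*((1 - cos(2*r))^2 - 45*cos(r)/4 + 11*cos(2*r)/2 + 9*cos(3*r)/4 - 33/2)/((cos(r) + 3)^3*cos(r)^3)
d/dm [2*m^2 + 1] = 4*m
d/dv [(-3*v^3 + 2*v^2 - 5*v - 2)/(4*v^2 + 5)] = (-12*v^4 - 25*v^2 + 36*v - 25)/(16*v^4 + 40*v^2 + 25)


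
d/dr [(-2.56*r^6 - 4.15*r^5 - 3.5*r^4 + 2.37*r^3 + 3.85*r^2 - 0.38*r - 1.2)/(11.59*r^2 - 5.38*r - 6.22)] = (-118.6816*r^7 - 75.4315*r^6 + 103.7172*r^5 + 213.0233*r^4 + 61.5788*r^3 - 60.533*r^2 - 20.078*r - 4.0924)/(134.3281*r^4 - 124.7084*r^3 - 115.2352*r^2 + 66.9272*r + 38.6884)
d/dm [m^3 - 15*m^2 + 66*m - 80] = 3*m^2 - 30*m + 66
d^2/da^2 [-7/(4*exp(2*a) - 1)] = (-448*exp(2*a) - 112)*exp(2*a)/(4*exp(2*a) - 1)^3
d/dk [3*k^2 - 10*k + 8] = 6*k - 10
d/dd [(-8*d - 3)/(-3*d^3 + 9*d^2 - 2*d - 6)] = 3*(-16*d^3 + 15*d^2 + 18*d + 14)/(9*d^6 - 54*d^5 + 93*d^4 - 104*d^2 + 24*d + 36)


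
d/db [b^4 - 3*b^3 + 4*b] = 4*b^3 - 9*b^2 + 4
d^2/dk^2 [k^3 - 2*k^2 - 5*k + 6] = 6*k - 4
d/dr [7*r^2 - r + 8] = 14*r - 1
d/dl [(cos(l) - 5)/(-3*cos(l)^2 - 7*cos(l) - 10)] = 3*(sin(l)^2 + 10*cos(l) + 14)*sin(l)/(3*cos(l)^2 + 7*cos(l) + 10)^2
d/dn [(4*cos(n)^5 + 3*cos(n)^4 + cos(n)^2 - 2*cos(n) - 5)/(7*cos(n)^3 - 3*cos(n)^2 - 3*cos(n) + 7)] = (-56*cos(n)^7 + 15*cos(n)^6 + 66*cos(n)^5 - 106*cos(n)^4 - 112*cos(n)^3 - 96*cos(n)^2 + 16*cos(n) + 29)*sin(n)/((cos(n) + 1)^2*(7*sin(n)^2 + 10*cos(n) - 14)^2)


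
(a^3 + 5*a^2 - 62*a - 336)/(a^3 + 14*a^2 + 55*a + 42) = (a - 8)/(a + 1)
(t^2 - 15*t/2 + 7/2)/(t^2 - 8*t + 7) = (t - 1/2)/(t - 1)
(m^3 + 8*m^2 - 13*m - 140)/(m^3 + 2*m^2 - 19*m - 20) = (m + 7)/(m + 1)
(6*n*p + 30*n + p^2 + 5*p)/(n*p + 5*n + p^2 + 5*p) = (6*n + p)/(n + p)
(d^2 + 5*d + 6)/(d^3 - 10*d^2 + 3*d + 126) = (d + 2)/(d^2 - 13*d + 42)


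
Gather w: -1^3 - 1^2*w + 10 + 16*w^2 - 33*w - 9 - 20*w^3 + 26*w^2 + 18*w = -20*w^3 + 42*w^2 - 16*w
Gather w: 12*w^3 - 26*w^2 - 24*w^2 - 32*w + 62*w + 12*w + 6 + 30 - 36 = 12*w^3 - 50*w^2 + 42*w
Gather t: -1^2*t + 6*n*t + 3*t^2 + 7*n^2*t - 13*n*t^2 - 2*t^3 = -2*t^3 + t^2*(3 - 13*n) + t*(7*n^2 + 6*n - 1)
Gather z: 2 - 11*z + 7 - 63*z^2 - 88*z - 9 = -63*z^2 - 99*z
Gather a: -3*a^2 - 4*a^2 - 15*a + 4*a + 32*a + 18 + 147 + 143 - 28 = -7*a^2 + 21*a + 280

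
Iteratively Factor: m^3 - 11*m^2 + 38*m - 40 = (m - 4)*(m^2 - 7*m + 10) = (m - 4)*(m - 2)*(m - 5)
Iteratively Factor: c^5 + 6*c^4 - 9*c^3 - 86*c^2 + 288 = (c - 3)*(c^4 + 9*c^3 + 18*c^2 - 32*c - 96) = (c - 3)*(c - 2)*(c^3 + 11*c^2 + 40*c + 48) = (c - 3)*(c - 2)*(c + 4)*(c^2 + 7*c + 12) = (c - 3)*(c - 2)*(c + 3)*(c + 4)*(c + 4)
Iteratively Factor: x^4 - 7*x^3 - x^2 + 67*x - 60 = (x - 5)*(x^3 - 2*x^2 - 11*x + 12) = (x - 5)*(x + 3)*(x^2 - 5*x + 4) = (x - 5)*(x - 1)*(x + 3)*(x - 4)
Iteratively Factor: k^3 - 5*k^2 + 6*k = (k)*(k^2 - 5*k + 6) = k*(k - 3)*(k - 2)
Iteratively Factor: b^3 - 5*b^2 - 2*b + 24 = (b - 3)*(b^2 - 2*b - 8) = (b - 4)*(b - 3)*(b + 2)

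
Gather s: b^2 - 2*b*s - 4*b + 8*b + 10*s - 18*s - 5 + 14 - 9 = b^2 + 4*b + s*(-2*b - 8)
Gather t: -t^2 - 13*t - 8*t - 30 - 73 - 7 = -t^2 - 21*t - 110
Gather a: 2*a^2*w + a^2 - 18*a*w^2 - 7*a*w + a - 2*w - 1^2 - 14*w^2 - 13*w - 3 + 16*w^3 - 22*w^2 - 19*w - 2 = a^2*(2*w + 1) + a*(-18*w^2 - 7*w + 1) + 16*w^3 - 36*w^2 - 34*w - 6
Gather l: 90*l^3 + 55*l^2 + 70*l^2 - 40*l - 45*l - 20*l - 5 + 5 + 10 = 90*l^3 + 125*l^2 - 105*l + 10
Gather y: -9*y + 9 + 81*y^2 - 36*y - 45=81*y^2 - 45*y - 36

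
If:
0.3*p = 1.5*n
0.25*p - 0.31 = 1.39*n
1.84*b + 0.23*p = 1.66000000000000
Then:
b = 2.29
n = -2.21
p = -11.07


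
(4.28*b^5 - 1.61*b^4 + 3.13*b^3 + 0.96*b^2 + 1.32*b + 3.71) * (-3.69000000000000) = -15.7932*b^5 + 5.9409*b^4 - 11.5497*b^3 - 3.5424*b^2 - 4.8708*b - 13.6899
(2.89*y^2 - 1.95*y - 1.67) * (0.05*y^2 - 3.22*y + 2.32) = 0.1445*y^4 - 9.4033*y^3 + 12.9003*y^2 + 0.8534*y - 3.8744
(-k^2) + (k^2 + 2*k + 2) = 2*k + 2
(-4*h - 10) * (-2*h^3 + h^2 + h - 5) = 8*h^4 + 16*h^3 - 14*h^2 + 10*h + 50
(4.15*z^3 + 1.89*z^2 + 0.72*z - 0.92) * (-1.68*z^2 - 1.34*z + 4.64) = -6.972*z^5 - 8.7362*z^4 + 15.5138*z^3 + 9.3504*z^2 + 4.5736*z - 4.2688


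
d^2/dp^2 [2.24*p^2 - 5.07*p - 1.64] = 4.48000000000000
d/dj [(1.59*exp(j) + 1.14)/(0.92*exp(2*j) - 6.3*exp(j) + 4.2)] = (-1.4628*exp(2*j) - 2.0976*exp(j) + 13.86)*exp(j)/(0.8464*exp(4*j) - 11.592*exp(3*j) + 47.418*exp(2*j) - 52.92*exp(j) + 17.64)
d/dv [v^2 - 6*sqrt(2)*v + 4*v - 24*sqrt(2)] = 2*v - 6*sqrt(2) + 4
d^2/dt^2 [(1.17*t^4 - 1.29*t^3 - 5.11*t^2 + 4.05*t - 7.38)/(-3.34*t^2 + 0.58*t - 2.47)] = (-26.104104*t^6 + 13.599144*t^5 - 60.2751239999999*t^4 - 64.160476*t^3 + 144.28614*t^2 + 161.91189*t - 66.054646)/(37.259704*t^6 - 19.410744*t^5 + 86.033724*t^4 - 28.904416*t^3 + 63.623742*t^2 - 10.615566*t + 15.069223)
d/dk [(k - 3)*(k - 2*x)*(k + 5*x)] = 3*k^2 + 6*k*x - 6*k - 10*x^2 - 9*x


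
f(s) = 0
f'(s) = 0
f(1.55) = 0.00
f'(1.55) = 0.00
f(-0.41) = 0.00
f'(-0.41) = 0.00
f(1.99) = 0.00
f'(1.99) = 0.00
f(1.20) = 0.00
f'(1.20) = 0.00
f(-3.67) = 0.00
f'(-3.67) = 0.00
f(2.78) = 0.00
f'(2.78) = 0.00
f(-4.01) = 0.00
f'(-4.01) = 0.00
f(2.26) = 0.00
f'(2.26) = 0.00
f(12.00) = 0.00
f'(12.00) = 0.00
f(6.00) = 0.00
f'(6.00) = 0.00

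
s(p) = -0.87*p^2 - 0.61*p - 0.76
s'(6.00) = -11.05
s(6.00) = -35.74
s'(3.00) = -5.83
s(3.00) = -10.42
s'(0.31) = -1.15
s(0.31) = -1.03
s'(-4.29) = 6.85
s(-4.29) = -14.15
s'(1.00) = -2.35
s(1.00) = -2.24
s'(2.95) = -5.74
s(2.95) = -10.13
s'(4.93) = -9.19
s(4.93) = -24.91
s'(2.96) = -5.76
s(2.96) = -10.19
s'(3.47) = -6.65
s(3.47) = -13.35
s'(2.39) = -4.77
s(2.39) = -7.19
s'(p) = -1.74*p - 0.61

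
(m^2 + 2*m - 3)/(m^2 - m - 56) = (-m^2 - 2*m + 3)/(-m^2 + m + 56)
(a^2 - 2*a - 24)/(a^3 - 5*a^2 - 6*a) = (a + 4)/(a*(a + 1))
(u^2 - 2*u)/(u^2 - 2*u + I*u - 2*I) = u/(u + I)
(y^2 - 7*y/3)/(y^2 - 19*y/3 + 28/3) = y/(y - 4)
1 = 1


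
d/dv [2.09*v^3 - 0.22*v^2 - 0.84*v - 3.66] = 6.27*v^2 - 0.44*v - 0.84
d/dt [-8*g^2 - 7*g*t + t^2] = -7*g + 2*t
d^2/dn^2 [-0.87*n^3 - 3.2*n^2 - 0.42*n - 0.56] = -5.22*n - 6.4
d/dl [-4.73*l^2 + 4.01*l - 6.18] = 4.01 - 9.46*l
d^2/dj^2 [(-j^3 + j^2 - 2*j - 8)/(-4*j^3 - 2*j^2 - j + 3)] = 2*(-24*j^6 + 84*j^5 + 900*j^4 + 437*j^3 + 309*j^2 + 399*j + 53)/(64*j^9 + 96*j^8 + 96*j^7 - 88*j^6 - 120*j^5 - 102*j^4 + 73*j^3 + 45*j^2 + 27*j - 27)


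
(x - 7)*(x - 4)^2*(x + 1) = x^4 - 14*x^3 + 57*x^2 - 40*x - 112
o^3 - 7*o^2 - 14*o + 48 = (o - 8)*(o - 2)*(o + 3)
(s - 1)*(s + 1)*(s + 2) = s^3 + 2*s^2 - s - 2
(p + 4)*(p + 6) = p^2 + 10*p + 24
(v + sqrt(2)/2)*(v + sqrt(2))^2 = v^3 + 5*sqrt(2)*v^2/2 + 4*v + sqrt(2)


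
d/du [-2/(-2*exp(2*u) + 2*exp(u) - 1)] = (4 - 8*exp(u))*exp(u)/(2*exp(2*u) - 2*exp(u) + 1)^2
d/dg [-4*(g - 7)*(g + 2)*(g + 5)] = 156 - 12*g^2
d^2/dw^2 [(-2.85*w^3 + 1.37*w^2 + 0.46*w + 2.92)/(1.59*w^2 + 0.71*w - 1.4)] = (1.4210854715202e-14*w^5 + 1.77635683940025e-15*w^4 - 16.328904*w^3 + 79.587432*w^2 - 7.593912*w + 22.228664)/(4.019679*w^6 + 5.384853*w^5 - 8.213463*w^4 - 9.124849*w^3 + 7.23198*w^2 + 4.1748*w - 2.744)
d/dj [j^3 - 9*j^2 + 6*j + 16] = 3*j^2 - 18*j + 6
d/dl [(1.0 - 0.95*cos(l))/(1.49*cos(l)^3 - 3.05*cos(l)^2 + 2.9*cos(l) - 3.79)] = (-2.831*cos(l)^3 + 7.3675*cos(l)^2 - 6.1*cos(l) - 0.7005)*sin(l)/(2.2201*cos(l)^6 - 9.089*cos(l)^5 + 17.9445*cos(l)^4 - 28.9842*cos(l)^3 + 31.529*cos(l)^2 - 21.982*cos(l) + 14.3641)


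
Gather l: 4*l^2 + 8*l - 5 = 4*l^2 + 8*l - 5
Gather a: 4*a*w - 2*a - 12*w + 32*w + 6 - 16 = a*(4*w - 2) + 20*w - 10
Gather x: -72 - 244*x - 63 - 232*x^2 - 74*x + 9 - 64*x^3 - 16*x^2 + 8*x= -64*x^3 - 248*x^2 - 310*x - 126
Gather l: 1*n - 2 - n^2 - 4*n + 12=-n^2 - 3*n + 10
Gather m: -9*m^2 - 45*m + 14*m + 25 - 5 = -9*m^2 - 31*m + 20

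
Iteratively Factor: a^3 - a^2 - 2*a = (a + 1)*(a^2 - 2*a) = (a - 2)*(a + 1)*(a)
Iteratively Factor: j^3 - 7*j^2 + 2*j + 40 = (j + 2)*(j^2 - 9*j + 20) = (j - 4)*(j + 2)*(j - 5)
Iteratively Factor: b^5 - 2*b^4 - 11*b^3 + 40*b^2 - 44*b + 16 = (b - 2)*(b^4 - 11*b^2 + 18*b - 8) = (b - 2)^2*(b^3 + 2*b^2 - 7*b + 4) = (b - 2)^2*(b - 1)*(b^2 + 3*b - 4) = (b - 2)^2*(b - 1)^2*(b + 4)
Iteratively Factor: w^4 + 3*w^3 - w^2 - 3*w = (w + 3)*(w^3 - w) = (w + 1)*(w + 3)*(w^2 - w) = w*(w + 1)*(w + 3)*(w - 1)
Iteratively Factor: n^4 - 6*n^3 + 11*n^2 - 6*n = (n)*(n^3 - 6*n^2 + 11*n - 6) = n*(n - 2)*(n^2 - 4*n + 3) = n*(n - 3)*(n - 2)*(n - 1)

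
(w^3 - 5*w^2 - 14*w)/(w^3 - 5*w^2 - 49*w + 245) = w*(w + 2)/(w^2 + 2*w - 35)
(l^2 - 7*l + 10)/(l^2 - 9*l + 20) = (l - 2)/(l - 4)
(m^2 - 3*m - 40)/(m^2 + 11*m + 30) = (m - 8)/(m + 6)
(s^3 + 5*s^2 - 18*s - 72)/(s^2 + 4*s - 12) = (s^2 - s - 12)/(s - 2)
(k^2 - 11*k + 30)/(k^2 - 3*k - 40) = (-k^2 + 11*k - 30)/(-k^2 + 3*k + 40)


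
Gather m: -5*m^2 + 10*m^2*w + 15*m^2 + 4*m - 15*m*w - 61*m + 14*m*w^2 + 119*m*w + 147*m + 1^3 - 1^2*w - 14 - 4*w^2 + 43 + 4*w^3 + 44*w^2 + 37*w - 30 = m^2*(10*w + 10) + m*(14*w^2 + 104*w + 90) + 4*w^3 + 40*w^2 + 36*w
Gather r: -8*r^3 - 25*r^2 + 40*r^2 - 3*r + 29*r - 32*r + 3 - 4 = -8*r^3 + 15*r^2 - 6*r - 1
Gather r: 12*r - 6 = 12*r - 6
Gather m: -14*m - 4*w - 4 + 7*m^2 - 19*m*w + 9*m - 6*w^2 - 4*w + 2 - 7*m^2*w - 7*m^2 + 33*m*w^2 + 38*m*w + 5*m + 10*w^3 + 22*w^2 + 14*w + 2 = -7*m^2*w + m*(33*w^2 + 19*w) + 10*w^3 + 16*w^2 + 6*w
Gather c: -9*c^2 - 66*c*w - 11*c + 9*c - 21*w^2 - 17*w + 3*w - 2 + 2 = -9*c^2 + c*(-66*w - 2) - 21*w^2 - 14*w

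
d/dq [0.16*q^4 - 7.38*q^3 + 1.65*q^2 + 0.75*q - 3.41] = 0.64*q^3 - 22.14*q^2 + 3.3*q + 0.75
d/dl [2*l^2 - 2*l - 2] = 4*l - 2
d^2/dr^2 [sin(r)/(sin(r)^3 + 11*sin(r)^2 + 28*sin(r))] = (-4*sin(r)^4 - 33*sin(r)^3 - 3*sin(r)^2 + 374*sin(r) + 186)/((sin(r) + 4)^3*(sin(r) + 7)^3)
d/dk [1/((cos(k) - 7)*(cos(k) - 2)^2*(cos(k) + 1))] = 2*(-11*cos(k) + cos(2*k))*sin(k)/((cos(k) - 7)^2*(cos(k) - 2)^3*(cos(k) + 1)^2)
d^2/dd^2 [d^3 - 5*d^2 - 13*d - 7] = 6*d - 10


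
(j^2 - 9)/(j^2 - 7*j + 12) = (j + 3)/(j - 4)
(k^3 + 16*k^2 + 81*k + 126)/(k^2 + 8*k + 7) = (k^2 + 9*k + 18)/(k + 1)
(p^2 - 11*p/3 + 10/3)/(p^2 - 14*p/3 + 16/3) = (3*p - 5)/(3*p - 8)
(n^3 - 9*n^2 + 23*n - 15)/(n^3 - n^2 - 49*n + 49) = (n^2 - 8*n + 15)/(n^2 - 49)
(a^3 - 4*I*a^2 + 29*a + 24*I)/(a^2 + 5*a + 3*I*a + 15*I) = (a^2 - 7*I*a + 8)/(a + 5)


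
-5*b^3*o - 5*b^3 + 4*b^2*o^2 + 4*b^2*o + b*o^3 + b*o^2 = (-b + o)*(5*b + o)*(b*o + b)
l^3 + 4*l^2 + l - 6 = (l - 1)*(l + 2)*(l + 3)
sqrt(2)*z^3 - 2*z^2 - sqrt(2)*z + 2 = (z - 1)*(z - sqrt(2))*(sqrt(2)*z + sqrt(2))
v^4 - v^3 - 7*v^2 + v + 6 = (v - 3)*(v - 1)*(v + 1)*(v + 2)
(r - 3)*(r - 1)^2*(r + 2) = r^4 - 3*r^3 - 3*r^2 + 11*r - 6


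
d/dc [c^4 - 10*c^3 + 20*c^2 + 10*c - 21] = 4*c^3 - 30*c^2 + 40*c + 10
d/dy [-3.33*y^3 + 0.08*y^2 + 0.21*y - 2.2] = -9.99*y^2 + 0.16*y + 0.21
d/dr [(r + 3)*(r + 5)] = 2*r + 8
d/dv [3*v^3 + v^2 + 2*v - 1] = 9*v^2 + 2*v + 2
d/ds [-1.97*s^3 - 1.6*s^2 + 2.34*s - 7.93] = -5.91*s^2 - 3.2*s + 2.34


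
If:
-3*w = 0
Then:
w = 0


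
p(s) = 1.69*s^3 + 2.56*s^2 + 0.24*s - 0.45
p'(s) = 5.07*s^2 + 5.12*s + 0.24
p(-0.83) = 0.15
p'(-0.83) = -0.52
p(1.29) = 7.75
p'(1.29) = 15.28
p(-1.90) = -3.26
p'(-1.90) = 8.81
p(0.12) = -0.38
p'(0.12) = 0.93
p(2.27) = 33.05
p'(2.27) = 37.99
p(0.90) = 3.07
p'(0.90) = 8.95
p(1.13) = 5.53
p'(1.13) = 12.50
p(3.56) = 109.10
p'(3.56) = 82.72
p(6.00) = 458.19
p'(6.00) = 213.48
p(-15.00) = -5131.80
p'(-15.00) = 1064.19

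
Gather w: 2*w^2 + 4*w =2*w^2 + 4*w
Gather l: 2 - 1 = 1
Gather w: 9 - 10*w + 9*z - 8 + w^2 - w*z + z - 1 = w^2 + w*(-z - 10) + 10*z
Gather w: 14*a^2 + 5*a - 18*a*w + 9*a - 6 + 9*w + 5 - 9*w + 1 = 14*a^2 - 18*a*w + 14*a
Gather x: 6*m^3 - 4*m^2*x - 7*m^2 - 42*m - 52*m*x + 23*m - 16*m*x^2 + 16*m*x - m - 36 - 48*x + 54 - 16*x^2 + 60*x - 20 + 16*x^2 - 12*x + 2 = 6*m^3 - 7*m^2 - 16*m*x^2 - 20*m + x*(-4*m^2 - 36*m)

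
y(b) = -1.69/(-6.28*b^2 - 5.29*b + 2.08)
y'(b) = -1.69*(12.56*b + 5.29)/(-6.28*b^2 - 5.29*b + 2.08)^2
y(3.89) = 0.01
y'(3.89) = -0.01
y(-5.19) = 0.01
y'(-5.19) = 0.01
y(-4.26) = 0.02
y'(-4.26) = 0.01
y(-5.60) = 0.01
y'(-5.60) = 0.00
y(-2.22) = 0.10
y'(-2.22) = 0.13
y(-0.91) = -1.00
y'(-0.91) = 3.62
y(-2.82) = 0.05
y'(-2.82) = 0.05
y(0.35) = 3.12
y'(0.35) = -55.97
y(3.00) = 0.02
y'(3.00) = -0.01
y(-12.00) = 0.00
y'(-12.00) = 0.00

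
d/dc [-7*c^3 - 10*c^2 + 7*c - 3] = -21*c^2 - 20*c + 7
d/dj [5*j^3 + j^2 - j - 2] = 15*j^2 + 2*j - 1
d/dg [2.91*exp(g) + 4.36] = 2.91*exp(g)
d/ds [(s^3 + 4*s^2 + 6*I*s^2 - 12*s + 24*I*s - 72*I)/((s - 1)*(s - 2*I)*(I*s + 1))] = (s^4*(-9 + 5*I) + s^3*(-42 - 20*I) + s^2*(204 + 104*I) + s*(-120 - 448*I) - 96 + 240*I)/(s^6 + s^5*(-2 - 6*I) + s^4*(-12 + 12*I) + s^3*(26 + 6*I) + s^2*(-9 - 24*I) + s*(-8 + 12*I) + 4)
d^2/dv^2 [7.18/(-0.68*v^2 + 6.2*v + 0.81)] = (-6.640064*v^2 + 60.54176*v + 7.18*(1.36*v - 6.2)*(2.72*v - 12.4) + 7.909488)/(-0.68*v^2 + 6.2*v + 0.81)^3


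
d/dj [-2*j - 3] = -2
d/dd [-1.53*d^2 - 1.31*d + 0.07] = -3.06*d - 1.31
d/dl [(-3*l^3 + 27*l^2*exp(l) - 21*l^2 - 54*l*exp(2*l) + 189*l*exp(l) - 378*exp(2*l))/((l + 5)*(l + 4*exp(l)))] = 3*((l + 5)*(l + 4*exp(l))*(9*l^2*exp(l) - 3*l^2 - 36*l*exp(2*l) + 81*l*exp(l) - 14*l - 270*exp(2*l) + 63*exp(l)) + (l + 5)*(4*exp(l) + 1)*(l^3 - 9*l^2*exp(l) + 7*l^2 + 18*l*exp(2*l) - 63*l*exp(l) + 126*exp(2*l)) + (l + 4*exp(l))*(l^3 - 9*l^2*exp(l) + 7*l^2 + 18*l*exp(2*l) - 63*l*exp(l) + 126*exp(2*l)))/((l + 5)^2*(l + 4*exp(l))^2)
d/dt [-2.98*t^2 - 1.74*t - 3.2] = -5.96*t - 1.74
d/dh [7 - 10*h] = -10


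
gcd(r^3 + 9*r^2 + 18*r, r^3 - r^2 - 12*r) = r^2 + 3*r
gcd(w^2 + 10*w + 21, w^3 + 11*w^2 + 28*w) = w + 7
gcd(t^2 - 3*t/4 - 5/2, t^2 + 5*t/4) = t + 5/4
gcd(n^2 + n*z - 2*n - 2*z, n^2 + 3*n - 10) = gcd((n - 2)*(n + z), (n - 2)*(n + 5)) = n - 2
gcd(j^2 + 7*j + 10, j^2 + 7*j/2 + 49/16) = 1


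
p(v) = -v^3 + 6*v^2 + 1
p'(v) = -3*v^2 + 12*v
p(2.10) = 18.20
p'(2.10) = 11.97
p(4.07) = 32.97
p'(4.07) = -0.85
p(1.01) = 6.09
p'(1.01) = 9.06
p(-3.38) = 108.16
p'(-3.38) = -74.83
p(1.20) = 7.91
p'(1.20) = 10.08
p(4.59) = 30.71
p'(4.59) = -8.12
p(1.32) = 9.15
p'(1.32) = 10.61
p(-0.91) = 6.72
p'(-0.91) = -13.40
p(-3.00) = 82.00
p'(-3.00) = -63.00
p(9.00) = -242.00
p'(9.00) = -135.00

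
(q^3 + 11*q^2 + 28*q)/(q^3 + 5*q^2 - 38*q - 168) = q/(q - 6)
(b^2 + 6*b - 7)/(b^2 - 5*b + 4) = (b + 7)/(b - 4)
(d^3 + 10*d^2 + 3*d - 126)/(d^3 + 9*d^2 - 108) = (d + 7)/(d + 6)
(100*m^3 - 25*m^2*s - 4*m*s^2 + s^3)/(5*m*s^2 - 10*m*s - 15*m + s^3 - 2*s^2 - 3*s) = (20*m^2 - 9*m*s + s^2)/(s^2 - 2*s - 3)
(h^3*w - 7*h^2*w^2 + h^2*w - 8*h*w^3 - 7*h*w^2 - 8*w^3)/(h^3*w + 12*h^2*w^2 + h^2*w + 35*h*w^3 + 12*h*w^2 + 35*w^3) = (h^2 - 7*h*w - 8*w^2)/(h^2 + 12*h*w + 35*w^2)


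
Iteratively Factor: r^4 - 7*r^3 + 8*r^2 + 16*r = (r - 4)*(r^3 - 3*r^2 - 4*r) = (r - 4)^2*(r^2 + r) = (r - 4)^2*(r + 1)*(r)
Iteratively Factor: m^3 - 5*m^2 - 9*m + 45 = (m - 5)*(m^2 - 9) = (m - 5)*(m - 3)*(m + 3)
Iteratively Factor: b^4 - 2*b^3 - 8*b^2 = (b)*(b^3 - 2*b^2 - 8*b) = b^2*(b^2 - 2*b - 8) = b^2*(b - 4)*(b + 2)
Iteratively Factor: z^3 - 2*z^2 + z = (z - 1)*(z^2 - z) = (z - 1)^2*(z)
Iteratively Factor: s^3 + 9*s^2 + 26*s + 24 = (s + 2)*(s^2 + 7*s + 12) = (s + 2)*(s + 3)*(s + 4)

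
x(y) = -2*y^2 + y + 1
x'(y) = 1 - 4*y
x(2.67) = -10.59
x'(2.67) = -9.68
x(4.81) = -40.46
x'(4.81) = -18.24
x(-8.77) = -161.60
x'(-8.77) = 36.08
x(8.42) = -132.37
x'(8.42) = -32.68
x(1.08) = -0.25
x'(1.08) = -3.32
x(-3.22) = -22.96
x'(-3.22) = 13.88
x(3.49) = -19.87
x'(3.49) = -12.96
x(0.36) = 1.10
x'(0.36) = -0.44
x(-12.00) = -299.00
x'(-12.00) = 49.00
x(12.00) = -275.00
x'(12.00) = -47.00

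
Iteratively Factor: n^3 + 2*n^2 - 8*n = (n - 2)*(n^2 + 4*n) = n*(n - 2)*(n + 4)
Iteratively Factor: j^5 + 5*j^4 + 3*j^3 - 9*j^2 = (j - 1)*(j^4 + 6*j^3 + 9*j^2) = (j - 1)*(j + 3)*(j^3 + 3*j^2) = j*(j - 1)*(j + 3)*(j^2 + 3*j) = j^2*(j - 1)*(j + 3)*(j + 3)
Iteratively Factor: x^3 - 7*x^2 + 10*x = (x)*(x^2 - 7*x + 10) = x*(x - 5)*(x - 2)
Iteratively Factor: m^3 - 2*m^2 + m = (m - 1)*(m^2 - m) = (m - 1)^2*(m)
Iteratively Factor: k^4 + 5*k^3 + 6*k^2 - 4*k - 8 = (k - 1)*(k^3 + 6*k^2 + 12*k + 8) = (k - 1)*(k + 2)*(k^2 + 4*k + 4) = (k - 1)*(k + 2)^2*(k + 2)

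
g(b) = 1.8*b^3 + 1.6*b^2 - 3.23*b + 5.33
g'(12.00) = 812.77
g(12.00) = 3307.37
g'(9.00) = 462.97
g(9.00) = 1418.06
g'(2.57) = 40.66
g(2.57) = 38.15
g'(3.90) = 91.38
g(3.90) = 123.84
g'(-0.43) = -3.61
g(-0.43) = 6.87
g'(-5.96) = 169.51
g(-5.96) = -299.66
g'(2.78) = 47.40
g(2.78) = 47.39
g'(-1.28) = 1.52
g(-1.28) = 8.31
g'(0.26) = -2.03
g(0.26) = 4.63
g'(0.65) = 1.13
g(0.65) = 4.40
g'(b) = 5.4*b^2 + 3.2*b - 3.23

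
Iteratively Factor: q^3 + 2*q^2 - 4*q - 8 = (q - 2)*(q^2 + 4*q + 4) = (q - 2)*(q + 2)*(q + 2)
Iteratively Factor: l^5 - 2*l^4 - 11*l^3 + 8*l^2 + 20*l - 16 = (l + 2)*(l^4 - 4*l^3 - 3*l^2 + 14*l - 8) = (l - 1)*(l + 2)*(l^3 - 3*l^2 - 6*l + 8) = (l - 1)*(l + 2)^2*(l^2 - 5*l + 4) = (l - 4)*(l - 1)*(l + 2)^2*(l - 1)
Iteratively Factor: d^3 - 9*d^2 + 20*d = (d - 4)*(d^2 - 5*d) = d*(d - 4)*(d - 5)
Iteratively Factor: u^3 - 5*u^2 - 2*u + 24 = (u - 3)*(u^2 - 2*u - 8) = (u - 3)*(u + 2)*(u - 4)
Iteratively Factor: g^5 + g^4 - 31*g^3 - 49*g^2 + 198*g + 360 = (g + 2)*(g^4 - g^3 - 29*g^2 + 9*g + 180) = (g - 5)*(g + 2)*(g^3 + 4*g^2 - 9*g - 36) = (g - 5)*(g - 3)*(g + 2)*(g^2 + 7*g + 12) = (g - 5)*(g - 3)*(g + 2)*(g + 3)*(g + 4)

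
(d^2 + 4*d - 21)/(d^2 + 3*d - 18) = (d + 7)/(d + 6)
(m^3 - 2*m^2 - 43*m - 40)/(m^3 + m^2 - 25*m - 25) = (m - 8)/(m - 5)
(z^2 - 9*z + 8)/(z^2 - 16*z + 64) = (z - 1)/(z - 8)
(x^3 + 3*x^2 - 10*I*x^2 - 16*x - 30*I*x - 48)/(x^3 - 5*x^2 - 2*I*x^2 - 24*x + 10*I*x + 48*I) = (x - 8*I)/(x - 8)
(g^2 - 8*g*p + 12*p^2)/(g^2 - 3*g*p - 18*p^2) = (g - 2*p)/(g + 3*p)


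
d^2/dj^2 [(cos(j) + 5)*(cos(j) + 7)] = -12*cos(j) - 2*cos(2*j)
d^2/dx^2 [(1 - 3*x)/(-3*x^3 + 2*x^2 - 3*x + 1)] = 2*(81*x^5 - 108*x^4 + 33*x^3 + 15*x^2 - 9*x + 2)/(27*x^9 - 54*x^8 + 117*x^7 - 143*x^6 + 153*x^5 - 120*x^4 + 72*x^3 - 33*x^2 + 9*x - 1)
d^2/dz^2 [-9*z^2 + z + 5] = -18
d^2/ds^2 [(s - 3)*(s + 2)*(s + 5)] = 6*s + 8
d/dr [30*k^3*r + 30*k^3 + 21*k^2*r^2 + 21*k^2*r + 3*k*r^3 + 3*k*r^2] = 3*k*(10*k^2 + 14*k*r + 7*k + 3*r^2 + 2*r)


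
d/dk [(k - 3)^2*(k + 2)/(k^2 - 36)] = (k^4 - 105*k^2 + 252*k + 108)/(k^4 - 72*k^2 + 1296)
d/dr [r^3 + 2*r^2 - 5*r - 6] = 3*r^2 + 4*r - 5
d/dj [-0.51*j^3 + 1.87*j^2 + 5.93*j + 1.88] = -1.53*j^2 + 3.74*j + 5.93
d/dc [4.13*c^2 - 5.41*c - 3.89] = 8.26*c - 5.41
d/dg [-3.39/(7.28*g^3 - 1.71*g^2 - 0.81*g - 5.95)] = (74.0376*g^2 - 11.5938*g - 2.7459)/(-7.28*g^3 + 1.71*g^2 + 0.81*g + 5.95)^2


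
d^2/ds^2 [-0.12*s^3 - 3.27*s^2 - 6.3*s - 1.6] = -0.72*s - 6.54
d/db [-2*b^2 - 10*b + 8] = -4*b - 10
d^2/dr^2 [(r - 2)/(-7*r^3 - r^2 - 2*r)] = 2*(-147*r^5 + 567*r^4 + 125*r^3 + 90*r^2 + 12*r + 8)/(r^3*(343*r^6 + 147*r^5 + 315*r^4 + 85*r^3 + 90*r^2 + 12*r + 8))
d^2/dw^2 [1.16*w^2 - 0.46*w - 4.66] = 2.32000000000000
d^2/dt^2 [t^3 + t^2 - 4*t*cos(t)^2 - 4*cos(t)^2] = 8*t*cos(2*t) + 6*t + 8*sqrt(2)*sin(2*t + pi/4) + 2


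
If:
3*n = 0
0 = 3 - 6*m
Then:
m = 1/2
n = 0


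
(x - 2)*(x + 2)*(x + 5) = x^3 + 5*x^2 - 4*x - 20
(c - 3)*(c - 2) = c^2 - 5*c + 6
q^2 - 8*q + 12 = (q - 6)*(q - 2)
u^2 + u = u*(u + 1)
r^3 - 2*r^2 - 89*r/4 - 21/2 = (r - 6)*(r + 1/2)*(r + 7/2)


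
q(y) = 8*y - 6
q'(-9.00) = 8.00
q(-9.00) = -78.00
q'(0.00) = 8.00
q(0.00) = -6.00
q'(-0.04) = 8.00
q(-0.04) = -6.32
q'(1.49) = 8.00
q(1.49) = 5.92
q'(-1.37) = 8.00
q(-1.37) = -16.96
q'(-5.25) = 8.00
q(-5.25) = -48.00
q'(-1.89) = 8.00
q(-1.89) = -21.12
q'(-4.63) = 8.00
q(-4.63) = -43.04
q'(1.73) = 8.00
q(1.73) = 7.84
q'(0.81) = 8.00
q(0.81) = 0.48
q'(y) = 8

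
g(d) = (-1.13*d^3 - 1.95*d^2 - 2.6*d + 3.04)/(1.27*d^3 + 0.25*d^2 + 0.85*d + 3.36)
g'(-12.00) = 0.01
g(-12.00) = -0.79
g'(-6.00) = 0.01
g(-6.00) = -0.72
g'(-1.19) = -99.18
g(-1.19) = 9.38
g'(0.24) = -1.25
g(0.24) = 0.64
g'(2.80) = -0.00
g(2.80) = -1.25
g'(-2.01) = -1.38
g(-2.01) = -1.25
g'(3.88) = 0.05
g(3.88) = -1.21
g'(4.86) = 0.04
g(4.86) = -1.16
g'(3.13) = 0.03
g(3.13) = -1.24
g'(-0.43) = -1.13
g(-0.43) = 1.32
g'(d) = (-3.81*d^2 - 0.5*d - 0.85)*(-1.13*d^3 - 1.95*d^2 - 2.6*d + 3.04)/(1.27*d^3 + 0.25*d^2 + 0.85*d + 3.36)^2 + (-3.39*d^2 - 3.9*d - 2.6)/(1.27*d^3 + 0.25*d^2 + 0.85*d + 3.36)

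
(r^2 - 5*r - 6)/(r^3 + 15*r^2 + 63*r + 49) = (r - 6)/(r^2 + 14*r + 49)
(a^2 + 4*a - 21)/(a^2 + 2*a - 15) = (a + 7)/(a + 5)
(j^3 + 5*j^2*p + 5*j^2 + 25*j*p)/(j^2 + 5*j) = j + 5*p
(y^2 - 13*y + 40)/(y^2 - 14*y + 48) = (y - 5)/(y - 6)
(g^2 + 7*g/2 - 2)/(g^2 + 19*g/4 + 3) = 2*(2*g - 1)/(4*g + 3)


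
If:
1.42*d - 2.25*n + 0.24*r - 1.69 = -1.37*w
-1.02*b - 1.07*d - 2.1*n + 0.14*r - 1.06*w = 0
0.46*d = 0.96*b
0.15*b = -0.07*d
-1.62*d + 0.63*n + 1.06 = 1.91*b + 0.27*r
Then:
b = 0.00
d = 0.00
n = -0.01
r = 3.90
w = 0.53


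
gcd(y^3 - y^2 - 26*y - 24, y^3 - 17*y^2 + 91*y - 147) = 1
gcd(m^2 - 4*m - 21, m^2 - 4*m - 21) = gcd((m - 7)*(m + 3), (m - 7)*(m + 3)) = m^2 - 4*m - 21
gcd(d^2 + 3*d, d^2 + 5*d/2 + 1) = 1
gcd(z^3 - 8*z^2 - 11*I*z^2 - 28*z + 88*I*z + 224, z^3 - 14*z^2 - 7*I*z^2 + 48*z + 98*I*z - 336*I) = z^2 + z*(-8 - 7*I) + 56*I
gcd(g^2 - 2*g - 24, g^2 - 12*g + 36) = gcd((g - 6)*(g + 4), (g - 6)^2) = g - 6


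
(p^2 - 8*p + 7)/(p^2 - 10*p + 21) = (p - 1)/(p - 3)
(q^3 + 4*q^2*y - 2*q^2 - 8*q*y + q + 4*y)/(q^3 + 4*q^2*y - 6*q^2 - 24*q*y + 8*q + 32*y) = (q^2 - 2*q + 1)/(q^2 - 6*q + 8)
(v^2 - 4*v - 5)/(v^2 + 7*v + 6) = (v - 5)/(v + 6)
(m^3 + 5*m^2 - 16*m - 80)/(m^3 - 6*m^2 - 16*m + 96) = (m + 5)/(m - 6)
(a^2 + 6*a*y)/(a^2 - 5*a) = (a + 6*y)/(a - 5)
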